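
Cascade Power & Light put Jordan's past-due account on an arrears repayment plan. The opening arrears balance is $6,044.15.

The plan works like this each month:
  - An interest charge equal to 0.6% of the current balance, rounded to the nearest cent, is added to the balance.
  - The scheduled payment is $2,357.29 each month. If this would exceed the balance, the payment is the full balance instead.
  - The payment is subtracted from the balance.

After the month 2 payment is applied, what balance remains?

# | Opening | Interest | Payment | End bal
1 | $6,044.15 | $36.26 | $2,357.29 | $3,723.12
2 | $3,723.12 | $22.34 | $2,357.29 | $1,388.17

$1,388.17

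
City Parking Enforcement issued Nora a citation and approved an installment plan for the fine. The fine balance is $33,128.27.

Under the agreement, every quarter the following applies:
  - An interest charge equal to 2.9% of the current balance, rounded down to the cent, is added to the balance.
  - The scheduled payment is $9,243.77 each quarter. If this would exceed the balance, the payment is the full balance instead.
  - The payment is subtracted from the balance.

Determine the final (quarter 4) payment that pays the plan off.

$7,770.50

Quarter 1: $33,128.27 +$960.71 interest = $34,088.98; pay $9,243.77 → $24,845.21
Quarter 2: $24,845.21 +$720.51 interest = $25,565.72; pay $9,243.77 → $16,321.95
Quarter 3: $16,321.95 +$473.33 interest = $16,795.28; pay $9,243.77 → $7,551.51
Quarter 4: $7,551.51 +$218.99 interest = $7,770.50; pay $7,770.50 → $0.00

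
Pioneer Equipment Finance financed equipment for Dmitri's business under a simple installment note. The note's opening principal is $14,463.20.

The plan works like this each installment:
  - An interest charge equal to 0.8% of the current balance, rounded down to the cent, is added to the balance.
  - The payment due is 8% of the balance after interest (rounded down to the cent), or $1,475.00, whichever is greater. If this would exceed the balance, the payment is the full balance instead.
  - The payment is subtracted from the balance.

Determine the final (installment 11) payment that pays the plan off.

$373.24

Installment 1: $14,463.20 +$115.70 interest = $14,578.90; pay $1,475.00 → $13,103.90
Installment 2: $13,103.90 +$104.83 interest = $13,208.73; pay $1,475.00 → $11,733.73
Installment 3: $11,733.73 +$93.86 interest = $11,827.59; pay $1,475.00 → $10,352.59
Installment 4: $10,352.59 +$82.82 interest = $10,435.41; pay $1,475.00 → $8,960.41
Installment 5: $8,960.41 +$71.68 interest = $9,032.09; pay $1,475.00 → $7,557.09
Installment 6: $7,557.09 +$60.45 interest = $7,617.54; pay $1,475.00 → $6,142.54
Installment 7: $6,142.54 +$49.14 interest = $6,191.68; pay $1,475.00 → $4,716.68
Installment 8: $4,716.68 +$37.73 interest = $4,754.41; pay $1,475.00 → $3,279.41
Installment 9: $3,279.41 +$26.23 interest = $3,305.64; pay $1,475.00 → $1,830.64
Installment 10: $1,830.64 +$14.64 interest = $1,845.28; pay $1,475.00 → $370.28
Installment 11: $370.28 +$2.96 interest = $373.24; pay $373.24 → $0.00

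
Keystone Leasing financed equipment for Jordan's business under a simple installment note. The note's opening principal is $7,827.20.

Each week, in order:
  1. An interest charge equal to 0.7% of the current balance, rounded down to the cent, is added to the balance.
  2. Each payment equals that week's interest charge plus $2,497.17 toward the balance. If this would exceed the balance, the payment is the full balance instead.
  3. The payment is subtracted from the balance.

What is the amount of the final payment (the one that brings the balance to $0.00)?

Week 1: opening $7,827.20; interest $54.79 → $7,881.99; payment $2,551.96; balance $5,330.03
Week 2: opening $5,330.03; interest $37.31 → $5,367.34; payment $2,534.48; balance $2,832.86
Week 3: opening $2,832.86; interest $19.83 → $2,852.69; payment $2,517.00; balance $335.69
Week 4: opening $335.69; interest $2.34 → $338.03; payment $338.03; balance $0.00

$338.03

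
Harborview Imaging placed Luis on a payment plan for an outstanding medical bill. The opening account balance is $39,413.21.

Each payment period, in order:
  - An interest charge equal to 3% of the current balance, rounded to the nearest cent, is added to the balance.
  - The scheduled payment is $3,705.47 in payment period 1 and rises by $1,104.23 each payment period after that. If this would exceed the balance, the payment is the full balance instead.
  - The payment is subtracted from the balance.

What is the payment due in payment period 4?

# | Opening | Interest | Payment | End bal
1 | $39,413.21 | $1,182.40 | $3,705.47 | $36,890.14
2 | $36,890.14 | $1,106.70 | $4,809.70 | $33,187.14
3 | $33,187.14 | $995.61 | $5,913.93 | $28,268.82
4 | $28,268.82 | $848.06 | $7,018.16 | $22,098.72

$7,018.16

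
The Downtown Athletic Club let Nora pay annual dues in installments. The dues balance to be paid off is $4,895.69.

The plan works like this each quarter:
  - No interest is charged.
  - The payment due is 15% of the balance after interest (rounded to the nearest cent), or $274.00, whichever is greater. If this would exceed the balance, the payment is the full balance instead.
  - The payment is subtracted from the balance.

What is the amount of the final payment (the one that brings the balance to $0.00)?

$199.44

Quarter 1: $4,895.69 − $734.35 → $4,161.34
Quarter 2: $4,161.34 − $624.20 → $3,537.14
Quarter 3: $3,537.14 − $530.57 → $3,006.57
Quarter 4: $3,006.57 − $450.99 → $2,555.58
Quarter 5: $2,555.58 − $383.34 → $2,172.24
Quarter 6: $2,172.24 − $325.84 → $1,846.40
Quarter 7: $1,846.40 − $276.96 → $1,569.44
Quarter 8: $1,569.44 − $274.00 → $1,295.44
Quarter 9: $1,295.44 − $274.00 → $1,021.44
Quarter 10: $1,021.44 − $274.00 → $747.44
Quarter 11: $747.44 − $274.00 → $473.44
Quarter 12: $473.44 − $274.00 → $199.44
Quarter 13: $199.44 − $199.44 → $0.00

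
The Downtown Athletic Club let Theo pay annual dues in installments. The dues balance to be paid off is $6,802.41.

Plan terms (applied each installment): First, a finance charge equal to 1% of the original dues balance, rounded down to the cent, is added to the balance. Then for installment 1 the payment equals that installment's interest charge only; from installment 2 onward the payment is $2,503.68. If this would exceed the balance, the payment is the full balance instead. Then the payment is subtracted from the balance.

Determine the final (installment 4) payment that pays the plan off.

$1,999.11

Installment 1: opening $6,802.41; interest $68.02 → $6,870.43; payment $68.02; balance $6,802.41
Installment 2: opening $6,802.41; interest $68.02 → $6,870.43; payment $2,503.68; balance $4,366.75
Installment 3: opening $4,366.75; interest $68.02 → $4,434.77; payment $2,503.68; balance $1,931.09
Installment 4: opening $1,931.09; interest $68.02 → $1,999.11; payment $1,999.11; balance $0.00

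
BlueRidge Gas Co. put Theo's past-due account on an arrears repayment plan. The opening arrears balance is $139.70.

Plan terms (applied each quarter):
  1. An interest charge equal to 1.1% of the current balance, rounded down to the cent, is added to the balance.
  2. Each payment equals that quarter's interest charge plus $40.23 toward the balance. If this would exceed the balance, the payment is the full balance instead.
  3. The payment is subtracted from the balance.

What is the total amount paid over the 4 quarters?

$143.17

Quarter 1: opening $139.70; interest $1.53 → $141.23; payment $41.76; balance $99.47
Quarter 2: opening $99.47; interest $1.09 → $100.56; payment $41.32; balance $59.24
Quarter 3: opening $59.24; interest $0.65 → $59.89; payment $40.88; balance $19.01
Quarter 4: opening $19.01; interest $0.20 → $19.21; payment $19.21; balance $0.00
Total paid: $143.17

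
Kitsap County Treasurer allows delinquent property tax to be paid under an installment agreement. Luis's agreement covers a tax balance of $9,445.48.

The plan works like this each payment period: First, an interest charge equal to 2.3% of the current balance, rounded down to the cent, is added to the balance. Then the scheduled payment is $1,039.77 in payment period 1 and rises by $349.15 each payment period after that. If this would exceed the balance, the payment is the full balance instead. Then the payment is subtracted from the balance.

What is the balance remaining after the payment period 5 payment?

$1,566.52

# | Opening | Interest | Payment | End bal
1 | $9,445.48 | $217.24 | $1,039.77 | $8,622.95
2 | $8,622.95 | $198.32 | $1,388.92 | $7,432.35
3 | $7,432.35 | $170.94 | $1,738.07 | $5,865.22
4 | $5,865.22 | $134.90 | $2,087.22 | $3,912.90
5 | $3,912.90 | $89.99 | $2,436.37 | $1,566.52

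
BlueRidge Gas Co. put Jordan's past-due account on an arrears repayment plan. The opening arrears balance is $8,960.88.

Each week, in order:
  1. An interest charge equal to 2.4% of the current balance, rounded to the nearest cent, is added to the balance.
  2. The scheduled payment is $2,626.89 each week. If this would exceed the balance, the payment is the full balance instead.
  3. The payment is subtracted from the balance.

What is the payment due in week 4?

$1,587.56

Week 1: opening $8,960.88; interest $215.06 → $9,175.94; payment $2,626.89; balance $6,549.05
Week 2: opening $6,549.05; interest $157.18 → $6,706.23; payment $2,626.89; balance $4,079.34
Week 3: opening $4,079.34; interest $97.90 → $4,177.24; payment $2,626.89; balance $1,550.35
Week 4: opening $1,550.35; interest $37.21 → $1,587.56; payment $1,587.56; balance $0.00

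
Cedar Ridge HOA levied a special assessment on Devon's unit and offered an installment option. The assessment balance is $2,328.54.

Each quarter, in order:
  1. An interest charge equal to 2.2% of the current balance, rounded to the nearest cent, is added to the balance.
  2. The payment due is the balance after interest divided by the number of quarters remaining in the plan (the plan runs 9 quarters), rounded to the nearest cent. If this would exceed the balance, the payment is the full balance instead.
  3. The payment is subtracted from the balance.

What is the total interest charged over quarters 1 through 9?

Quarter 1: opening $2,328.54; interest $51.23 → $2,379.77; payment $264.42; balance $2,115.35
Quarter 2: opening $2,115.35; interest $46.54 → $2,161.89; payment $270.24; balance $1,891.65
Quarter 3: opening $1,891.65; interest $41.62 → $1,933.27; payment $276.18; balance $1,657.09
Quarter 4: opening $1,657.09; interest $36.46 → $1,693.55; payment $282.26; balance $1,411.29
Quarter 5: opening $1,411.29; interest $31.05 → $1,442.34; payment $288.47; balance $1,153.87
Quarter 6: opening $1,153.87; interest $25.39 → $1,179.26; payment $294.82; balance $884.44
Quarter 7: opening $884.44; interest $19.46 → $903.90; payment $301.30; balance $602.60
Quarter 8: opening $602.60; interest $13.26 → $615.86; payment $307.93; balance $307.93
Quarter 9: opening $307.93; interest $6.77 → $314.70; payment $314.70; balance $0.00
Total interest: $51.23 + $46.54 + $41.62 + $36.46 + $31.05 + $25.39 + $19.46 + $13.26 + $6.77 = $271.78

$271.78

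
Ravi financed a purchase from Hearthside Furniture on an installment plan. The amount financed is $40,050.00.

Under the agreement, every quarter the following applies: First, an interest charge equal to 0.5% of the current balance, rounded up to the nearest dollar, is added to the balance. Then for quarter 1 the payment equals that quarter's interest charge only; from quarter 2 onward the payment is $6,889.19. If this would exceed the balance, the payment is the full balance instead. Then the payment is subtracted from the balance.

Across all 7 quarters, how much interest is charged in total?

Quarter 1: $40,050.00 +$201.00 interest = $40,251.00; pay $201.00 → $40,050.00
Quarter 2: $40,050.00 +$201.00 interest = $40,251.00; pay $6,889.19 → $33,361.81
Quarter 3: $33,361.81 +$167.00 interest = $33,528.81; pay $6,889.19 → $26,639.62
Quarter 4: $26,639.62 +$134.00 interest = $26,773.62; pay $6,889.19 → $19,884.43
Quarter 5: $19,884.43 +$100.00 interest = $19,984.43; pay $6,889.19 → $13,095.24
Quarter 6: $13,095.24 +$66.00 interest = $13,161.24; pay $6,889.19 → $6,272.05
Quarter 7: $6,272.05 +$32.00 interest = $6,304.05; pay $6,304.05 → $0.00
Total interest: $201.00 + $201.00 + $167.00 + $134.00 + $100.00 + $66.00 + $32.00 = $901.00

$901.00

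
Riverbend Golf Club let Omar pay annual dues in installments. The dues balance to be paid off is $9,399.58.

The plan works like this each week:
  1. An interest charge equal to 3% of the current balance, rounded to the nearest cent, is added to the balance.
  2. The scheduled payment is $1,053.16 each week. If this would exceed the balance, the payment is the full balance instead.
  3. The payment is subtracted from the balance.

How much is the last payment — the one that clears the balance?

$575.72

# | Opening | Interest | Payment | End bal
1 | $9,399.58 | $281.99 | $1,053.16 | $8,628.41
2 | $8,628.41 | $258.85 | $1,053.16 | $7,834.10
3 | $7,834.10 | $235.02 | $1,053.16 | $7,015.96
4 | $7,015.96 | $210.48 | $1,053.16 | $6,173.28
5 | $6,173.28 | $185.20 | $1,053.16 | $5,305.32
6 | $5,305.32 | $159.16 | $1,053.16 | $4,411.32
7 | $4,411.32 | $132.34 | $1,053.16 | $3,490.50
8 | $3,490.50 | $104.72 | $1,053.16 | $2,542.06
9 | $2,542.06 | $76.26 | $1,053.16 | $1,565.16
10 | $1,565.16 | $46.95 | $1,053.16 | $558.95
11 | $558.95 | $16.77 | $575.72 | $0.00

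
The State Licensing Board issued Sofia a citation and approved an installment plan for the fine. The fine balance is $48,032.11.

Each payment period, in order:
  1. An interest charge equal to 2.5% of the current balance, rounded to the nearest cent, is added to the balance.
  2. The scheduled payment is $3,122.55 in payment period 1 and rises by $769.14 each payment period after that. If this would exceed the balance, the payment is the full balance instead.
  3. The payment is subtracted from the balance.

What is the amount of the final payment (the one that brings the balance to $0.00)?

Payment period 1: opening $48,032.11; interest $1,200.80 → $49,232.91; payment $3,122.55; balance $46,110.36
Payment period 2: opening $46,110.36; interest $1,152.76 → $47,263.12; payment $3,891.69; balance $43,371.43
Payment period 3: opening $43,371.43; interest $1,084.29 → $44,455.72; payment $4,660.83; balance $39,794.89
Payment period 4: opening $39,794.89; interest $994.87 → $40,789.76; payment $5,429.97; balance $35,359.79
Payment period 5: opening $35,359.79; interest $883.99 → $36,243.78; payment $6,199.11; balance $30,044.67
Payment period 6: opening $30,044.67; interest $751.12 → $30,795.79; payment $6,968.25; balance $23,827.54
Payment period 7: opening $23,827.54; interest $595.69 → $24,423.23; payment $7,737.39; balance $16,685.84
Payment period 8: opening $16,685.84; interest $417.15 → $17,102.99; payment $8,506.53; balance $8,596.46
Payment period 9: opening $8,596.46; interest $214.91 → $8,811.37; payment $8,811.37; balance $0.00

$8,811.37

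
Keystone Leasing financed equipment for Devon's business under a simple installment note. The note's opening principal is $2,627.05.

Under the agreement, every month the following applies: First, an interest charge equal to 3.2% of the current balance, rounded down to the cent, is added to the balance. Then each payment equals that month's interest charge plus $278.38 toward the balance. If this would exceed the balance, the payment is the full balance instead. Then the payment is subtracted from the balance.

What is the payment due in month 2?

$353.53

Month 1: opening $2,627.05; interest $84.06 → $2,711.11; payment $362.44; balance $2,348.67
Month 2: opening $2,348.67; interest $75.15 → $2,423.82; payment $353.53; balance $2,070.29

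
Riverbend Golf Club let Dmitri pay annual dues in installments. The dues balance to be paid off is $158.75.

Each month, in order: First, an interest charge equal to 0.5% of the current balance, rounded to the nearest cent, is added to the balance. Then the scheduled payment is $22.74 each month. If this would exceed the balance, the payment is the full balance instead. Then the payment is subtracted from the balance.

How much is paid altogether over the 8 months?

Month 1: $158.75 +$0.79 interest = $159.54; pay $22.74 → $136.80
Month 2: $136.80 +$0.68 interest = $137.48; pay $22.74 → $114.74
Month 3: $114.74 +$0.57 interest = $115.31; pay $22.74 → $92.57
Month 4: $92.57 +$0.46 interest = $93.03; pay $22.74 → $70.29
Month 5: $70.29 +$0.35 interest = $70.64; pay $22.74 → $47.90
Month 6: $47.90 +$0.24 interest = $48.14; pay $22.74 → $25.40
Month 7: $25.40 +$0.13 interest = $25.53; pay $22.74 → $2.79
Month 8: $2.79 +$0.01 interest = $2.80; pay $2.80 → $0.00
Total paid: $161.98

$161.98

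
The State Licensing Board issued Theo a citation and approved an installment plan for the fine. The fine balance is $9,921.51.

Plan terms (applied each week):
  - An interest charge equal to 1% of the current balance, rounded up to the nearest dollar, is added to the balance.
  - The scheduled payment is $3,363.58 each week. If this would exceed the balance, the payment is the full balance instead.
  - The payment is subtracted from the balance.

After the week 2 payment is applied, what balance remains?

# | Opening | Interest | Payment | End bal
1 | $9,921.51 | $100.00 | $3,363.58 | $6,657.93
2 | $6,657.93 | $67.00 | $3,363.58 | $3,361.35

$3,361.35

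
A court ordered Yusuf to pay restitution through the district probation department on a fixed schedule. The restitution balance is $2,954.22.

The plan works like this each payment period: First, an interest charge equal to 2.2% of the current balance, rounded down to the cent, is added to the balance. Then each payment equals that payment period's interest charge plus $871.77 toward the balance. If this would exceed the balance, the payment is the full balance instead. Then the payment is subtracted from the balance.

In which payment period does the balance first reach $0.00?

# | Opening | Interest | Payment | End bal
1 | $2,954.22 | $64.99 | $936.76 | $2,082.45
2 | $2,082.45 | $45.81 | $917.58 | $1,210.68
3 | $1,210.68 | $26.63 | $898.40 | $338.91
4 | $338.91 | $7.45 | $346.36 | $0.00
Balance reaches $0.00 in payment period 4.

4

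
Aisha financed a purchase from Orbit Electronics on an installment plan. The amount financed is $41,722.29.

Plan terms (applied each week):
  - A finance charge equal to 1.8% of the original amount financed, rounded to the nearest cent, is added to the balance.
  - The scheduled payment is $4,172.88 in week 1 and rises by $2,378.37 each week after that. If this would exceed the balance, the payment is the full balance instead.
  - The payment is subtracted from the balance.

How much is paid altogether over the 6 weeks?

$46,228.29

Week 1: opening $41,722.29; interest $751.00 → $42,473.29; payment $4,172.88; balance $38,300.41
Week 2: opening $38,300.41; interest $751.00 → $39,051.41; payment $6,551.25; balance $32,500.16
Week 3: opening $32,500.16; interest $751.00 → $33,251.16; payment $8,929.62; balance $24,321.54
Week 4: opening $24,321.54; interest $751.00 → $25,072.54; payment $11,307.99; balance $13,764.55
Week 5: opening $13,764.55; interest $751.00 → $14,515.55; payment $13,686.36; balance $829.19
Week 6: opening $829.19; interest $751.00 → $1,580.19; payment $1,580.19; balance $0.00
Total paid: $46,228.29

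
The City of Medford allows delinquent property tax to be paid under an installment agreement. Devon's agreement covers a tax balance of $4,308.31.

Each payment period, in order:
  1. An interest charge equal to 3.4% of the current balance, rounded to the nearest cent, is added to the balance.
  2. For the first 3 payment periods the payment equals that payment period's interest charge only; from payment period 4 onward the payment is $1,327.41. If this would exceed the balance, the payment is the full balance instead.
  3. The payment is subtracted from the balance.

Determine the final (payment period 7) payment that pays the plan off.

Payment period 1: opening $4,308.31; interest $146.48 → $4,454.79; payment $146.48; balance $4,308.31
Payment period 2: opening $4,308.31; interest $146.48 → $4,454.79; payment $146.48; balance $4,308.31
Payment period 3: opening $4,308.31; interest $146.48 → $4,454.79; payment $146.48; balance $4,308.31
Payment period 4: opening $4,308.31; interest $146.48 → $4,454.79; payment $1,327.41; balance $3,127.38
Payment period 5: opening $3,127.38; interest $106.33 → $3,233.71; payment $1,327.41; balance $1,906.30
Payment period 6: opening $1,906.30; interest $64.81 → $1,971.11; payment $1,327.41; balance $643.70
Payment period 7: opening $643.70; interest $21.89 → $665.59; payment $665.59; balance $0.00

$665.59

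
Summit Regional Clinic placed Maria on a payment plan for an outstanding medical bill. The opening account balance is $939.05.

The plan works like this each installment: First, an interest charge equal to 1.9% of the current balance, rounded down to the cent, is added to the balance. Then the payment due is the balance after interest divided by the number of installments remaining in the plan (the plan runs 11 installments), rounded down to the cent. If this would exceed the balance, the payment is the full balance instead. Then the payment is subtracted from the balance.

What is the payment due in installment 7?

$97.38

# | Opening | Interest | Payment | End bal
1 | $939.05 | $17.84 | $86.99 | $869.90
2 | $869.90 | $16.52 | $88.64 | $797.78
3 | $797.78 | $15.15 | $90.32 | $722.61
4 | $722.61 | $13.72 | $92.04 | $644.29
5 | $644.29 | $12.24 | $93.79 | $562.74
6 | $562.74 | $10.69 | $95.57 | $477.86
7 | $477.86 | $9.07 | $97.38 | $389.55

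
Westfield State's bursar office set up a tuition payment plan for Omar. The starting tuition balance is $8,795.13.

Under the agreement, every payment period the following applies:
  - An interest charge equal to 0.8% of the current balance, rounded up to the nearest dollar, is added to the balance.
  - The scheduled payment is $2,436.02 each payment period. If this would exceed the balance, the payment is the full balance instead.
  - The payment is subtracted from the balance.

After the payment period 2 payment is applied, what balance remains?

# | Opening | Interest | Payment | End bal
1 | $8,795.13 | $71.00 | $2,436.02 | $6,430.11
2 | $6,430.11 | $52.00 | $2,436.02 | $4,046.09

$4,046.09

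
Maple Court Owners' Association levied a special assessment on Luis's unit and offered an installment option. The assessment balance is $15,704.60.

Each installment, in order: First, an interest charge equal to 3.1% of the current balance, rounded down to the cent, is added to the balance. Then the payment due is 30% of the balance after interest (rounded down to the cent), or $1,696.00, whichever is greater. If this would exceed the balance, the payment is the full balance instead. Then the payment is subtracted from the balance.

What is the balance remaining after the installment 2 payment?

Installment 1: opening $15,704.60; interest $486.84 → $16,191.44; payment $4,857.43; balance $11,334.01
Installment 2: opening $11,334.01; interest $351.35 → $11,685.36; payment $3,505.60; balance $8,179.76

$8,179.76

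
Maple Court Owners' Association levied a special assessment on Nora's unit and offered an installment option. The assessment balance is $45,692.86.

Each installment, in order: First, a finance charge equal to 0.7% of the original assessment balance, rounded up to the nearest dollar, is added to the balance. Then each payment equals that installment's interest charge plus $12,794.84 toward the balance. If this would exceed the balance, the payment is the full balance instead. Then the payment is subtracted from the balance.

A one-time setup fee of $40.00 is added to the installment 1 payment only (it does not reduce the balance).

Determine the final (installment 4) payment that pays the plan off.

Installment 1: $45,692.86 +$320.00 interest = $46,012.86; pay $13,114.84 (+ $40.00 fee) → $32,898.02
Installment 2: $32,898.02 +$320.00 interest = $33,218.02; pay $13,114.84 → $20,103.18
Installment 3: $20,103.18 +$320.00 interest = $20,423.18; pay $13,114.84 → $7,308.34
Installment 4: $7,308.34 +$320.00 interest = $7,628.34; pay $7,628.34 → $0.00

$7,628.34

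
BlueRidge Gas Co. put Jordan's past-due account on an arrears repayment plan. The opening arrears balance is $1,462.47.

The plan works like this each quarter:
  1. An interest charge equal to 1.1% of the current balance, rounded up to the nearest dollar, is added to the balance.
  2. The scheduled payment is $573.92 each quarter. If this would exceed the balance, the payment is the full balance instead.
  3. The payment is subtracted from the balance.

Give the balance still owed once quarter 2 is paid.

$341.63

# | Opening | Interest | Payment | End bal
1 | $1,462.47 | $17.00 | $573.92 | $905.55
2 | $905.55 | $10.00 | $573.92 | $341.63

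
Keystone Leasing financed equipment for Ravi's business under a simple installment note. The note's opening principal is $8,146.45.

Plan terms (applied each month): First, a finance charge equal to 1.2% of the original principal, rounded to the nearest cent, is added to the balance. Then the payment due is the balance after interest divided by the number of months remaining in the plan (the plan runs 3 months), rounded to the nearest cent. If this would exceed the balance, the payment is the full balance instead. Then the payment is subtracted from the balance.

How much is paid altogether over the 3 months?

Month 1: $8,146.45 +$97.76 interest = $8,244.21; pay $2,748.07 → $5,496.14
Month 2: $5,496.14 +$97.76 interest = $5,593.90; pay $2,796.95 → $2,796.95
Month 3: $2,796.95 +$97.76 interest = $2,894.71; pay $2,894.71 → $0.00
Total paid: $8,439.73

$8,439.73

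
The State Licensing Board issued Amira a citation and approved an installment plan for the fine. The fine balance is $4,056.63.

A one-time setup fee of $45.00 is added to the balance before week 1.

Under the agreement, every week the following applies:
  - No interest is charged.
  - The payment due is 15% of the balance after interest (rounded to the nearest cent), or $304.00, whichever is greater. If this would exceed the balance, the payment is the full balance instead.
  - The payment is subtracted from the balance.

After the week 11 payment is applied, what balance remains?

# | Opening | Payment | End bal
1 | $4,101.63 | $615.24 | $3,486.39
2 | $3,486.39 | $522.96 | $2,963.43
3 | $2,963.43 | $444.51 | $2,518.92
4 | $2,518.92 | $377.84 | $2,141.08
5 | $2,141.08 | $321.16 | $1,819.92
6 | $1,819.92 | $304.00 | $1,515.92
7 | $1,515.92 | $304.00 | $1,211.92
8 | $1,211.92 | $304.00 | $907.92
9 | $907.92 | $304.00 | $603.92
10 | $603.92 | $304.00 | $299.92
11 | $299.92 | $299.92 | $0.00

$0.00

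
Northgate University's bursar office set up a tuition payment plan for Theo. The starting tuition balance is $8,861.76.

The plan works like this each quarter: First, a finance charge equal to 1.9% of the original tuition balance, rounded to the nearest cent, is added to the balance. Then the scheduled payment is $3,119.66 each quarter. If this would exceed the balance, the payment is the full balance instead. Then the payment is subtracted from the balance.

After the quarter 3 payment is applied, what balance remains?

$7.89

Quarter 1: $8,861.76 +$168.37 interest = $9,030.13; pay $3,119.66 → $5,910.47
Quarter 2: $5,910.47 +$168.37 interest = $6,078.84; pay $3,119.66 → $2,959.18
Quarter 3: $2,959.18 +$168.37 interest = $3,127.55; pay $3,119.66 → $7.89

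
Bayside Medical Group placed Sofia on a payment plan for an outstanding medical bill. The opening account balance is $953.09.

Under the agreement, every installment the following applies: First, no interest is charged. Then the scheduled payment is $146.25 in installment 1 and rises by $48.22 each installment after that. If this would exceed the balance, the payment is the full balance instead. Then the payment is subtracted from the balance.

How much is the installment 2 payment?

Installment 1: $953.09 − $146.25 → $806.84
Installment 2: $806.84 − $194.47 → $612.37

$194.47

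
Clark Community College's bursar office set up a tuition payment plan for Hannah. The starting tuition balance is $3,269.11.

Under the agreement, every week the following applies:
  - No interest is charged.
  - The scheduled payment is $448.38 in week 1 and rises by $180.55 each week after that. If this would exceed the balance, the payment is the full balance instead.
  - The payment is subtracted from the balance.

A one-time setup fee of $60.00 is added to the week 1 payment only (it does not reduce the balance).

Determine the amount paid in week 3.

$809.48

Week 1: $3,269.11 − $448.38 (+ $60.00 fee) → $2,820.73
Week 2: $2,820.73 − $628.93 → $2,191.80
Week 3: $2,191.80 − $809.48 → $1,382.32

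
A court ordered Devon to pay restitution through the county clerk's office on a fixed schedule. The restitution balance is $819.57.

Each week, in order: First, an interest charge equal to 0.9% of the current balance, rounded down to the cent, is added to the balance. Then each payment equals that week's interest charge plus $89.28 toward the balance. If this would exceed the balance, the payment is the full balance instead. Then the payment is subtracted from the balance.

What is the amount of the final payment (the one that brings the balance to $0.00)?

Week 1: $819.57 +$7.37 interest = $826.94; pay $96.65 → $730.29
Week 2: $730.29 +$6.57 interest = $736.86; pay $95.85 → $641.01
Week 3: $641.01 +$5.76 interest = $646.77; pay $95.04 → $551.73
Week 4: $551.73 +$4.96 interest = $556.69; pay $94.24 → $462.45
Week 5: $462.45 +$4.16 interest = $466.61; pay $93.44 → $373.17
Week 6: $373.17 +$3.35 interest = $376.52; pay $92.63 → $283.89
Week 7: $283.89 +$2.55 interest = $286.44; pay $91.83 → $194.61
Week 8: $194.61 +$1.75 interest = $196.36; pay $91.03 → $105.33
Week 9: $105.33 +$0.94 interest = $106.27; pay $90.22 → $16.05
Week 10: $16.05 +$0.14 interest = $16.19; pay $16.19 → $0.00

$16.19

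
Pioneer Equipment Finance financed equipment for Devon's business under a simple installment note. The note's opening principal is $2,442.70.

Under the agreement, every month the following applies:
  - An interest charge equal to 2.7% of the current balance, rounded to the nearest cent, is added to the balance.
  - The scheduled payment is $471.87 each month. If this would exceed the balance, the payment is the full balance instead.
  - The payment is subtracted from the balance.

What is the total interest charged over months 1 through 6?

$225.28

Month 1: opening $2,442.70; interest $65.95 → $2,508.65; payment $471.87; balance $2,036.78
Month 2: opening $2,036.78; interest $54.99 → $2,091.77; payment $471.87; balance $1,619.90
Month 3: opening $1,619.90; interest $43.74 → $1,663.64; payment $471.87; balance $1,191.77
Month 4: opening $1,191.77; interest $32.18 → $1,223.95; payment $471.87; balance $752.08
Month 5: opening $752.08; interest $20.31 → $772.39; payment $471.87; balance $300.52
Month 6: opening $300.52; interest $8.11 → $308.63; payment $308.63; balance $0.00
Total interest: $65.95 + $54.99 + $43.74 + $32.18 + $20.31 + $8.11 = $225.28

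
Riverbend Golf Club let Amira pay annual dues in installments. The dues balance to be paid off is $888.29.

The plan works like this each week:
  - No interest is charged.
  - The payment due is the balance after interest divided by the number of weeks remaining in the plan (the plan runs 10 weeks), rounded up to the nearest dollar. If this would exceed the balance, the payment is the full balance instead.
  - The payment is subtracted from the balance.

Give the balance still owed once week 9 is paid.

Week 1: $888.29 − $89.00 → $799.29
Week 2: $799.29 − $89.00 → $710.29
Week 3: $710.29 − $89.00 → $621.29
Week 4: $621.29 − $89.00 → $532.29
Week 5: $532.29 − $89.00 → $443.29
Week 6: $443.29 − $89.00 → $354.29
Week 7: $354.29 − $89.00 → $265.29
Week 8: $265.29 − $89.00 → $176.29
Week 9: $176.29 − $89.00 → $87.29

$87.29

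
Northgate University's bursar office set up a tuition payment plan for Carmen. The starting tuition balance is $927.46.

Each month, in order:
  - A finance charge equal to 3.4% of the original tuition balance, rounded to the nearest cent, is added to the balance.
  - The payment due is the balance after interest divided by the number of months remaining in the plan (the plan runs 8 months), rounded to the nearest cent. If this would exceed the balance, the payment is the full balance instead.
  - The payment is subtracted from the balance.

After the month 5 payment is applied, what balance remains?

# | Opening | Interest | Payment | End bal
1 | $927.46 | $31.53 | $119.87 | $839.12
2 | $839.12 | $31.53 | $124.38 | $746.27
3 | $746.27 | $31.53 | $129.63 | $648.17
4 | $648.17 | $31.53 | $135.94 | $543.76
5 | $543.76 | $31.53 | $143.82 | $431.47

$431.47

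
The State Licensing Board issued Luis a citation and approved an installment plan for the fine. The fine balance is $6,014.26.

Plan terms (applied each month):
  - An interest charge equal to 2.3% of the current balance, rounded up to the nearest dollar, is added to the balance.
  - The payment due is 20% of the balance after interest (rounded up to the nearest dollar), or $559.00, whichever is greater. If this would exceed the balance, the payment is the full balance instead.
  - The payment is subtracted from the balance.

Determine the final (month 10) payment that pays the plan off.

$100.26

Month 1: $6,014.26 +$139.00 interest = $6,153.26; pay $1,231.00 → $4,922.26
Month 2: $4,922.26 +$114.00 interest = $5,036.26; pay $1,008.00 → $4,028.26
Month 3: $4,028.26 +$93.00 interest = $4,121.26; pay $825.00 → $3,296.26
Month 4: $3,296.26 +$76.00 interest = $3,372.26; pay $675.00 → $2,697.26
Month 5: $2,697.26 +$63.00 interest = $2,760.26; pay $559.00 → $2,201.26
Month 6: $2,201.26 +$51.00 interest = $2,252.26; pay $559.00 → $1,693.26
Month 7: $1,693.26 +$39.00 interest = $1,732.26; pay $559.00 → $1,173.26
Month 8: $1,173.26 +$27.00 interest = $1,200.26; pay $559.00 → $641.26
Month 9: $641.26 +$15.00 interest = $656.26; pay $559.00 → $97.26
Month 10: $97.26 +$3.00 interest = $100.26; pay $100.26 → $0.00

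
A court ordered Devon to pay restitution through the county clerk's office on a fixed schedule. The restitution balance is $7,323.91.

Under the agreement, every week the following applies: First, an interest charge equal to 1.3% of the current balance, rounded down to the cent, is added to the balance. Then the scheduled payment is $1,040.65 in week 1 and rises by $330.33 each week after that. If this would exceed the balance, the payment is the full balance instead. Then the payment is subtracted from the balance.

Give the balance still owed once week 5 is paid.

$0.00

# | Opening | Interest | Payment | End bal
1 | $7,323.91 | $95.21 | $1,040.65 | $6,378.47
2 | $6,378.47 | $82.92 | $1,370.98 | $5,090.41
3 | $5,090.41 | $66.17 | $1,701.31 | $3,455.27
4 | $3,455.27 | $44.91 | $2,031.64 | $1,468.54
5 | $1,468.54 | $19.09 | $1,487.63 | $0.00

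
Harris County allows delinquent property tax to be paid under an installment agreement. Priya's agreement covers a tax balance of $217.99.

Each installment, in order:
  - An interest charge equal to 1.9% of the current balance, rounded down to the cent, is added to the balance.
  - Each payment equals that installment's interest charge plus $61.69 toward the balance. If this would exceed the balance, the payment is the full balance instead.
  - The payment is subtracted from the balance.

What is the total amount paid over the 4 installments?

Installment 1: opening $217.99; interest $4.14 → $222.13; payment $65.83; balance $156.30
Installment 2: opening $156.30; interest $2.96 → $159.26; payment $64.65; balance $94.61
Installment 3: opening $94.61; interest $1.79 → $96.40; payment $63.48; balance $32.92
Installment 4: opening $32.92; interest $0.62 → $33.54; payment $33.54; balance $0.00
Total paid: $227.50

$227.50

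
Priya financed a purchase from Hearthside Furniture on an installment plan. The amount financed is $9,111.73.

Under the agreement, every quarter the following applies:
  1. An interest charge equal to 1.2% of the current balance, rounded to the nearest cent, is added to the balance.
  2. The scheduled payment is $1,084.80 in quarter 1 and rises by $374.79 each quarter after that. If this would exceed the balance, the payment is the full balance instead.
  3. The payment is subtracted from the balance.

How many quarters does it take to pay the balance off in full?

Quarter 1: $9,111.73 +$109.34 interest = $9,221.07; pay $1,084.80 → $8,136.27
Quarter 2: $8,136.27 +$97.64 interest = $8,233.91; pay $1,459.59 → $6,774.32
Quarter 3: $6,774.32 +$81.29 interest = $6,855.61; pay $1,834.38 → $5,021.23
Quarter 4: $5,021.23 +$60.25 interest = $5,081.48; pay $2,209.17 → $2,872.31
Quarter 5: $2,872.31 +$34.47 interest = $2,906.78; pay $2,583.96 → $322.82
Quarter 6: $322.82 +$3.87 interest = $326.69; pay $326.69 → $0.00
Balance reaches $0.00 in quarter 6.

6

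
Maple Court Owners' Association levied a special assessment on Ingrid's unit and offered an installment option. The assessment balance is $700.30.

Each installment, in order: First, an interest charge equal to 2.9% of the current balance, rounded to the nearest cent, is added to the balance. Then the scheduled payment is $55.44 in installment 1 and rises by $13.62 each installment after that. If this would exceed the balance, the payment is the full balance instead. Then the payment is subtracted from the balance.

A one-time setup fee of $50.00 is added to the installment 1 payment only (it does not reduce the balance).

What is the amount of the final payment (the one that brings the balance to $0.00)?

$135.50

Installment 1: $700.30 +$20.31 interest = $720.61; pay $55.44 (+ $50.00 fee) → $665.17
Installment 2: $665.17 +$19.29 interest = $684.46; pay $69.06 → $615.40
Installment 3: $615.40 +$17.85 interest = $633.25; pay $82.68 → $550.57
Installment 4: $550.57 +$15.97 interest = $566.54; pay $96.30 → $470.24
Installment 5: $470.24 +$13.64 interest = $483.88; pay $109.92 → $373.96
Installment 6: $373.96 +$10.84 interest = $384.80; pay $123.54 → $261.26
Installment 7: $261.26 +$7.58 interest = $268.84; pay $137.16 → $131.68
Installment 8: $131.68 +$3.82 interest = $135.50; pay $135.50 → $0.00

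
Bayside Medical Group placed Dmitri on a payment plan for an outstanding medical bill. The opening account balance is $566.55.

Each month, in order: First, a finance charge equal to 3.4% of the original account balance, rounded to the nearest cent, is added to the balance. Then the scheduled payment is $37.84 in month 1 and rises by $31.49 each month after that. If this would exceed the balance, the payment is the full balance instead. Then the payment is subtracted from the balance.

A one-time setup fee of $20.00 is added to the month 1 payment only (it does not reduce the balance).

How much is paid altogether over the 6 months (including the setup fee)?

Month 1: $566.55 +$19.26 interest = $585.81; pay $37.84 (+ $20.00 fee) → $547.97
Month 2: $547.97 +$19.26 interest = $567.23; pay $69.33 → $497.90
Month 3: $497.90 +$19.26 interest = $517.16; pay $100.82 → $416.34
Month 4: $416.34 +$19.26 interest = $435.60; pay $132.31 → $303.29
Month 5: $303.29 +$19.26 interest = $322.55; pay $163.80 → $158.75
Month 6: $158.75 +$19.26 interest = $178.01; pay $178.01 → $0.00
Total paid: $702.11

$702.11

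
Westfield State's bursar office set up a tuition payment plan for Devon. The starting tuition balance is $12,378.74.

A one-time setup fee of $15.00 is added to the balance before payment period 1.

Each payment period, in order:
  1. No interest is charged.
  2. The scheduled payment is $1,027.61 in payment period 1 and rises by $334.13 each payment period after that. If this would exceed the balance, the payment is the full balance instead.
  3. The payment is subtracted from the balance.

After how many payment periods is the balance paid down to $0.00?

7

# | Opening | Payment | End bal
1 | $12,393.74 | $1,027.61 | $11,366.13
2 | $11,366.13 | $1,361.74 | $10,004.39
3 | $10,004.39 | $1,695.87 | $8,308.52
4 | $8,308.52 | $2,030.00 | $6,278.52
5 | $6,278.52 | $2,364.13 | $3,914.39
6 | $3,914.39 | $2,698.26 | $1,216.13
7 | $1,216.13 | $1,216.13 | $0.00
Balance reaches $0.00 in payment period 7.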